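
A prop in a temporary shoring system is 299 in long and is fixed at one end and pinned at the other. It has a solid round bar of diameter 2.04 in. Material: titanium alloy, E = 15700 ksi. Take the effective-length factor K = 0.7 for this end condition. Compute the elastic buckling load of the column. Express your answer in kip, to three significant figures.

I = πd⁴/64 = π×2.04⁴/64 = 0.8501 in⁴
Effective length L_e = K·L = 0.7 × 299 = 209.3 in
P_cr = π²EI / L_e² = π² × 15700×10³ × 0.8501 / 209.3² = 3.007×10^3 lb

P_cr ≈ 3.01 kip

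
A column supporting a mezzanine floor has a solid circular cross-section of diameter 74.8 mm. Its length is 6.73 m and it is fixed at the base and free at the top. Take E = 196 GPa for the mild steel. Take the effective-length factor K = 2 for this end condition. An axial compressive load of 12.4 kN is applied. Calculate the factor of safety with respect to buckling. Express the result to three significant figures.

I = πd⁴/64 = π×74.8⁴/64 = 1.537×10^6 mm⁴
I = 1.537×10^6 mm⁴ = 1.537×10^-6 m⁴
Effective length L_e = K·L = 2 × 6.73 = 13.46 m
P_cr = π²EI / L_e² = π² × 196×10⁹ × 1.537×10^-6 / 13.46² = 1.641×10^4 N
Factor of safety n = P_cr / P = 16.407 / 12.4 = 1.32

n ≈ 1.32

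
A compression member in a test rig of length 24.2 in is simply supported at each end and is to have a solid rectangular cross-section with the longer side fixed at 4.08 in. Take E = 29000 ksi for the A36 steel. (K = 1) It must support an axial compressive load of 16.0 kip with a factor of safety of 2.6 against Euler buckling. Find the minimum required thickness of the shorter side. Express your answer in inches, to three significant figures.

b ≈ 0.630 in

Required P_cr = n·P = 2.6 × 16.0 = 41.60 kip
L_e = K·L = 1 × 24.2 = 24.20 in
Required I = P_cr·L_e²/(π²E) = 4.160×10^4 × 24.20² / (π² × 2.90×10^7) = 8.512×10^-2 in⁴
Rectangle, weak axis: I_min = h·b³/12 with h = 4.08 in fixed  ⇒  b = (12I/h)^(1/3) = 0.630 in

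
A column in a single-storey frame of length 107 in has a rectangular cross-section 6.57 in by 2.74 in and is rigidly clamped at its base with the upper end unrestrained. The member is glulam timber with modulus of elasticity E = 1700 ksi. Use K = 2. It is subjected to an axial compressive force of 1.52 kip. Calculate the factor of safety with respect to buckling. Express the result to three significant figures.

Buckling occurs about the weak axis: I_min = h·b³/12 with b = 2.74 in (the shorter side).
I_min = 6.57×2.74³/12 = 11.26 in⁴
Effective length L_e = K·L = 2 × 107 = 214.0 in
P_cr = π²EI / L_e² = π² × 1700×10³ × 11.26 / 214.0² = 4.126×10^3 lb
Factor of safety n = P_cr / P = 4.1263 / 1.52 = 2.71

n ≈ 2.71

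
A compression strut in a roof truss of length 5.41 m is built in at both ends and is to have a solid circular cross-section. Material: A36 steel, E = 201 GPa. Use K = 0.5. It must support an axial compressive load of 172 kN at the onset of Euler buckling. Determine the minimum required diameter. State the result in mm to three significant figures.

d ≈ 60.0 mm

L_e = K·L = 0.5 × 5.41 = 2.705 m
Required I = P_cr·L_e²/(π²E) = 1.720×10^5 × 2.705² / (π² × 2.01×10^11) = 6.344×10^-7 m⁴
I_req = 6.344×10^5 mm⁴
Solid circle: I = πd⁴/64  ⇒  d = (64I/π)^(1/4) = (64×6.344×10^5/π)^(1/4) = 60.0 mm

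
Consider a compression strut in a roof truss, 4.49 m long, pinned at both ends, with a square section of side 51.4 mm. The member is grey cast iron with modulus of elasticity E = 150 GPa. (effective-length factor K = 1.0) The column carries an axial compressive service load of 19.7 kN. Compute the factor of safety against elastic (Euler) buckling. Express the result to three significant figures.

I = a⁴/12 = 51.4⁴/12 = 5.817×10^5 mm⁴
I = 5.817×10^5 mm⁴ = 5.817×10^-7 m⁴
Effective length L_e = K·L = 1 × 4.49 = 4.490 m
P_cr = π²EI / L_e² = π² × 150×10⁹ × 5.817×10^-7 / 4.490² = 4.271×10^4 N
Factor of safety n = P_cr / P = 42.714 / 19.7 = 2.17

n ≈ 2.17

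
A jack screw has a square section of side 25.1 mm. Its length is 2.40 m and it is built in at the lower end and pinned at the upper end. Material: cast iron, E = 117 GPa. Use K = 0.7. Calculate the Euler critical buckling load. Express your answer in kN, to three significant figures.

I = a⁴/12 = 25.1⁴/12 = 3.308×10^4 mm⁴
I = 3.308×10^4 mm⁴ = 3.308×10^-8 m⁴
Effective length L_e = K·L = 0.7 × 2.40 = 1.680 m
P_cr = π²EI / L_e² = π² × 117×10⁹ × 3.308×10^-8 / 1.680² = 1.353×10^4 N

P_cr ≈ 13.5 kN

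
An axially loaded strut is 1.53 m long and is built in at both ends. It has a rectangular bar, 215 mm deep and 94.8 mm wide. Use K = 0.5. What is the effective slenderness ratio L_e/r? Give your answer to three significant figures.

For a rectangle r_min = b/√12 = 94.8/√12 = 27.37 mm
L_e = K·L = 0.5 × 1.53 m = 0.7650 m = 765.00 mm
λ = L_e / r_min = 765.00 / 27.37 = 28.0

λ ≈ 28.0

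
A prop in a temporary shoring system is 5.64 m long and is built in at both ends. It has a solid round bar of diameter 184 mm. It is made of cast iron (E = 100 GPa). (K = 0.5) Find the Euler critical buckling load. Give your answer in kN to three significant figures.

P_cr ≈ 6980 kN

I = πd⁴/64 = π×184⁴/64 = 5.627×10^7 mm⁴
I = 5.627×10^7 mm⁴ = 5.627×10^-5 m⁴
Effective length L_e = K·L = 0.5 × 5.64 = 2.820 m
P_cr = π²EI / L_e² = π² × 100×10⁹ × 5.627×10^-5 / 2.820² = 6.983×10^6 N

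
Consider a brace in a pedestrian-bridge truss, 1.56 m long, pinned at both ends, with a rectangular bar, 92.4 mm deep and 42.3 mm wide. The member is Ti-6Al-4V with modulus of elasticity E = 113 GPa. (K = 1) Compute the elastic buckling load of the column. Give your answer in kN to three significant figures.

P_cr ≈ 267 kN

Buckling occurs about the weak axis: I_min = h·b³/12 with b = 42.3 mm (the shorter side).
I_min = 92.4×42.3³/12 = 5.828×10^5 mm⁴
I = 5.828×10^5 mm⁴ = 5.828×10^-7 m⁴
Effective length L_e = K·L = 1 × 1.56 = 1.560 m
P_cr = π²EI / L_e² = π² × 113×10⁹ × 5.828×10^-7 / 1.560² = 2.671×10^5 N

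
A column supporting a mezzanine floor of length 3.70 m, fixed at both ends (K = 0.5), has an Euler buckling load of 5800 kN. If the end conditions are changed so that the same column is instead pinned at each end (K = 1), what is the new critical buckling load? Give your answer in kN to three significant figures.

P_cr ∝ 1/K², so P_cr,new = P_cr,old × (K_old/K_new)² = 5800 × (0.5/1)²
= 5800 × 0.2500 = 1450 kN

P_cr ≈ 1450 kN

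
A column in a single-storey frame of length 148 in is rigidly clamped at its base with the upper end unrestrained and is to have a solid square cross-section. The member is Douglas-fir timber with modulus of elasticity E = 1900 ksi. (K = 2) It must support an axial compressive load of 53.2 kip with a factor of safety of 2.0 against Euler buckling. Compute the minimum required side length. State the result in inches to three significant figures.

Required P_cr = n·P = 2.0 × 53.2 = 106.4 kip
L_e = K·L = 2 × 148 = 296.0 in
Required I = P_cr·L_e²/(π²E) = 1.064×10^5 × 296.0² / (π² × 1.90×10^6) = 497.1 in⁴
Solid square: I = a⁴/12  ⇒  a = (12I)^(1/4) = (12×497.1)^(1/4) = 8.79 in

a ≈ 8.79 in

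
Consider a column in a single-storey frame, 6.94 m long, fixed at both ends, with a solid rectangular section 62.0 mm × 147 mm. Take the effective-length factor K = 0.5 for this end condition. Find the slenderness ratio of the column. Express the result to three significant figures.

λ ≈ 194

Buckling occurs about the weak axis: I_min = h·b³/12 with b = 62.0 mm (the shorter side).
I_min = 147×62.0³/12 = 2.920×10^6 mm⁴
A = 9.114×10^3 mm²;  r_min = √(I/A) = √(2.920×10^6/9.114×10^3) = 17.90 mm
L_e = K·L = 0.5 × 6.94 m = 3.470 m = 3470.0 mm
λ = L_e / r_min = 3470.0 / 17.90 = 194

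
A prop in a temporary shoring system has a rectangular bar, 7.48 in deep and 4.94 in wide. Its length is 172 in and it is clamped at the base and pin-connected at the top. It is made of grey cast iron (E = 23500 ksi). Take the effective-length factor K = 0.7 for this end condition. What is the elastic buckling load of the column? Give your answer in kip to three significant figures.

P_cr ≈ 1200 kip

Buckling occurs about the weak axis: I_min = h·b³/12 with b = 4.94 in (the shorter side).
I_min = 7.48×4.94³/12 = 75.15 in⁴
Effective length L_e = K·L = 0.7 × 172 = 120.4 in
P_cr = π²EI / L_e² = π² × 23500×10³ × 75.15 / 120.4² = 1.202×10^6 lb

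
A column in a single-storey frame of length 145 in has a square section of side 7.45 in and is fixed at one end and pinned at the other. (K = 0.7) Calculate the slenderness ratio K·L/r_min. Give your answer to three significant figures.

For a square r = a/√12 = 7.45/√12 = 2.151 in
L_e = K·L = 0.7 × 145 = 101.5 in
λ = L_e / r_min = 101.50 / 2.151 = 47.2

λ ≈ 47.2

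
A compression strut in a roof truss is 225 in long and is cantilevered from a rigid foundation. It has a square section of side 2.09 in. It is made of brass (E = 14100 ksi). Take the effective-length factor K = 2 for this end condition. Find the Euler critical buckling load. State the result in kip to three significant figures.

I = a⁴/12 = 2.09⁴/12 = 1.590 in⁴
Effective length L_e = K·L = 2 × 225 = 450.0 in
P_cr = π²EI / L_e² = π² × 14100×10³ × 1.590 / 450.0² = 1.093×10^3 lb

P_cr ≈ 1.09 kip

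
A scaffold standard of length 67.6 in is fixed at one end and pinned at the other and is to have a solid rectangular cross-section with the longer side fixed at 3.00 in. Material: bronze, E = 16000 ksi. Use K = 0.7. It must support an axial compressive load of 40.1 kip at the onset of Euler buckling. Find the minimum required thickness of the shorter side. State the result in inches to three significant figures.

L_e = K·L = 0.7 × 67.6 = 47.32 in
Required I = P_cr·L_e²/(π²E) = 4.010×10^4 × 47.32² / (π² × 1.60×10^7) = 0.5686 in⁴
Rectangle, weak axis: I_min = h·b³/12 with h = 3.00 in fixed  ⇒  b = (12I/h)^(1/3) = 1.32 in

b ≈ 1.32 in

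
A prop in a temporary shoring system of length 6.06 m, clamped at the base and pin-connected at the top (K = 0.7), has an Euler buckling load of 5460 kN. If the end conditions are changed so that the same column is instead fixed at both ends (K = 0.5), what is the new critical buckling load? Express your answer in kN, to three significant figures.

P_cr ∝ 1/K², so P_cr,new = P_cr,old × (K_old/K_new)² = 5460 × (0.7/0.5)²
= 5460 × 1.960 = 10700 kN

P_cr ≈ 10700 kN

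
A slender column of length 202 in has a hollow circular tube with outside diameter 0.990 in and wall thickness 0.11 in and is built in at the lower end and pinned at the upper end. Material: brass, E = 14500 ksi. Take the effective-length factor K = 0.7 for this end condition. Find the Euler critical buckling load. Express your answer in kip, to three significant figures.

P_cr ≈ 0.214 kip

Inner diameter d_i = 0.990 − 2×0.11 = 0.7700 in
I = π(d_o⁴ − d_i⁴)/64 = π(0.990⁴ − 0.7700⁴)/64 = 2.990×10^-2 in⁴
Effective length L_e = K·L = 0.7 × 202 = 141.4 in
P_cr = π²EI / L_e² = π² × 14500×10³ × 2.990×10^-2 / 141.4² = 214.0 lb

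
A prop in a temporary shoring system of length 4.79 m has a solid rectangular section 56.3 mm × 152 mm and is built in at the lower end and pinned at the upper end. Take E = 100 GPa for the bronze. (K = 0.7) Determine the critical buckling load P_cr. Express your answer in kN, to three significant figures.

P_cr ≈ 198 kN

Buckling occurs about the weak axis: I_min = h·b³/12 with b = 56.3 mm (the shorter side).
I_min = 152×56.3³/12 = 2.260×10^6 mm⁴
I = 2.260×10^6 mm⁴ = 2.260×10^-6 m⁴
Effective length L_e = K·L = 0.7 × 4.79 = 3.353 m
P_cr = π²EI / L_e² = π² × 100×10⁹ × 2.260×10^-6 / 3.353² = 1.984×10^5 N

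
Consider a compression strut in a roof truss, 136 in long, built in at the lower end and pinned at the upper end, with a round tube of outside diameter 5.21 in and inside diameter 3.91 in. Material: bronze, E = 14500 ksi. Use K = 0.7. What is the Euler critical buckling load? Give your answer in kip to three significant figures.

P_cr ≈ 390 kip

d_o = 5.21 in, d_i = 3.91 in
I = π(d_o⁴ − d_i⁴)/64 = π(5.21⁴ − 3.910⁴)/64 = 24.69 in⁴
Effective length L_e = K·L = 0.7 × 136 = 95.20 in
P_cr = π²EI / L_e² = π² × 14500×10³ × 24.69 / 95.20² = 3.899×10^5 lb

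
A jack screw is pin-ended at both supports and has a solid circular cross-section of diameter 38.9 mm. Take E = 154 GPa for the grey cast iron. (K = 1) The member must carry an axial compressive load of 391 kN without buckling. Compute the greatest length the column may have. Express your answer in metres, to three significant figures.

I = πd⁴/64 = π×38.9⁴/64 = 1.124×10^5 mm⁴
I = 1.124×10^-7 m⁴
At the buckling limit P_cr = P = 3.910×10^5 N
From P_cr = π²EI/(K·L)²:  L = (1/K)·√(π²EI/P_cr) = (1/1)·√(π²×1.54×10^11×1.124×10^-7/3.910×10^5)
L = 0.661 m

L_max ≈ 0.661 m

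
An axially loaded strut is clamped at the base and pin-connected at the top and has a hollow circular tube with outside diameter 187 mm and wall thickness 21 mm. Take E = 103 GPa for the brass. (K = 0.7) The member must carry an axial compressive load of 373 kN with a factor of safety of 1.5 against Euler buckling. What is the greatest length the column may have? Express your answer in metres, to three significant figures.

L_max ≈ 11.9 m

Inner diameter d_i = 187 − 2×21 = 145.0 mm
I = π(d_o⁴ − d_i⁴)/64 = π(187⁴ − 145.0⁴)/64 = 3.833×10^7 mm⁴
I = 3.833×10^-5 m⁴
Required critical load P_cr = n·P = 1.5 × 373 = 559.5 kN = 5.595×10^5 N
From P_cr = π²EI/(K·L)²:  L = (1/K)·√(π²EI/P_cr) = (1/0.7)·√(π²×1.03×10^11×3.833×10^-5/5.595×10^5)
L = 11.9 m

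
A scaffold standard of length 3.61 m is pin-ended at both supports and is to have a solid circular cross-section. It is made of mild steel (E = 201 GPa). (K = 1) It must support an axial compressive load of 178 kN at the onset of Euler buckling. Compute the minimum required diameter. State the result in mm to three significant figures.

d ≈ 69.9 mm

L_e = K·L = 1 × 3.61 = 3.610 m
Required I = P_cr·L_e²/(π²E) = 1.780×10^5 × 3.610² / (π² × 2.01×10^11) = 1.169×10^-6 m⁴
I_req = 1.169×10^6 mm⁴
Solid circle: I = πd⁴/64  ⇒  d = (64I/π)^(1/4) = (64×1.169×10^6/π)^(1/4) = 69.9 mm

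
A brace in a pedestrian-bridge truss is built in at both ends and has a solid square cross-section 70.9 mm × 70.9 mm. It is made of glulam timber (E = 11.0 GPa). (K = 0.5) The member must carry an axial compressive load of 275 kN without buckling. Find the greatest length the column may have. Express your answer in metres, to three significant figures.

L_max ≈ 1.82 m

I = a⁴/12 = 70.9⁴/12 = 2.106×10^6 mm⁴
I = 2.106×10^-6 m⁴
At the buckling limit P_cr = P = 2.750×10^5 N
From P_cr = π²EI/(K·L)²:  L = (1/K)·√(π²EI/P_cr) = (1/0.5)·√(π²×1.10×10^10×2.106×10^-6/2.750×10^5)
L = 1.82 m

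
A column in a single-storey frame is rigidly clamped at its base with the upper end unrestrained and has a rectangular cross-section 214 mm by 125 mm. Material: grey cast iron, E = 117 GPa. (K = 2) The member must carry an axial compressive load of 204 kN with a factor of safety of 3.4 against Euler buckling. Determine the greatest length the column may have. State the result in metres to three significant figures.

Buckling occurs about the weak axis: I_min = h·b³/12 with b = 125 mm (the shorter side).
I_min = 214×125³/12 = 3.483×10^7 mm⁴
I = 3.483×10^-5 m⁴
Required critical load P_cr = n·P = 3.4 × 204 = 693.6 kN = 6.936×10^5 N
From P_cr = π²EI/(K·L)²:  L = (1/K)·√(π²EI/P_cr) = (1/2)·√(π²×1.17×10^11×3.483×10^-5/6.936×10^5)
L = 3.81 m

L_max ≈ 3.81 m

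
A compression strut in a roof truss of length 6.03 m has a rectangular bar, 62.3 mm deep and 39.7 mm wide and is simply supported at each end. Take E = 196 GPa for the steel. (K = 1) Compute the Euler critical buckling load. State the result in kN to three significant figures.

Buckling occurs about the weak axis: I_min = h·b³/12 with b = 39.7 mm (the shorter side).
I_min = 62.3×39.7³/12 = 3.248×10^5 mm⁴
I = 3.248×10^5 mm⁴ = 3.248×10^-7 m⁴
Effective length L_e = K·L = 1 × 6.03 = 6.030 m
P_cr = π²EI / L_e² = π² × 196×10⁹ × 3.248×10^-7 / 6.030² = 1.728×10^4 N

P_cr ≈ 17.3 kN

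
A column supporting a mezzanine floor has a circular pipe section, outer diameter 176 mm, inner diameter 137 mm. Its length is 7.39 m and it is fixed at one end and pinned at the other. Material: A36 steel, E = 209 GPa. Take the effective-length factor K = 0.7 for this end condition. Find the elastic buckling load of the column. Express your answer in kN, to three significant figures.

P_cr ≈ 2300 kN

d_o = 176 mm, d_i = 137 mm
I = π(d_o⁴ − d_i⁴)/64 = π(176⁴ − 137.0⁴)/64 = 2.981×10^7 mm⁴
I = 2.981×10^7 mm⁴ = 2.981×10^-5 m⁴
Effective length L_e = K·L = 0.7 × 7.39 = 5.173 m
P_cr = π²EI / L_e² = π² × 209×10⁹ × 2.981×10^-5 / 5.173² = 2.298×10^6 N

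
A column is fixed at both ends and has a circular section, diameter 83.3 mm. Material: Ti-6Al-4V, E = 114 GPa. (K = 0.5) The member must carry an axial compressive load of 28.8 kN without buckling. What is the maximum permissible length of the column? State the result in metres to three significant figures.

L_max ≈ 19.2 m

I = πd⁴/64 = π×83.3⁴/64 = 2.363×10^6 mm⁴
I = 2.363×10^-6 m⁴
At the buckling limit P_cr = P = 2.880×10^4 N
From P_cr = π²EI/(K·L)²:  L = (1/K)·√(π²EI/P_cr) = (1/0.5)·√(π²×1.14×10^11×2.363×10^-6/2.880×10^4)
L = 19.2 m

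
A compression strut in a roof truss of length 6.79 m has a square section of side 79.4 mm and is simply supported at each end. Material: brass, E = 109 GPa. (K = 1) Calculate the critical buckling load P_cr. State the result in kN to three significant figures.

P_cr ≈ 77.3 kN

I = a⁴/12 = 79.4⁴/12 = 3.312×10^6 mm⁴
I = 3.312×10^6 mm⁴ = 3.312×10^-6 m⁴
Effective length L_e = K·L = 1 × 6.79 = 6.790 m
P_cr = π²EI / L_e² = π² × 109×10⁹ × 3.312×10^-6 / 6.790² = 7.728×10^4 N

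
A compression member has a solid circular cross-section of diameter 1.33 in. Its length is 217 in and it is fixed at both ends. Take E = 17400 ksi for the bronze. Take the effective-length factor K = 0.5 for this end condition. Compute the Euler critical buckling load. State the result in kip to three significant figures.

I = πd⁴/64 = π×1.33⁴/64 = 0.1536 in⁴
Effective length L_e = K·L = 0.5 × 217 = 108.5 in
P_cr = π²EI / L_e² = π² × 17400×10³ × 0.1536 / 108.5² = 2.241×10^3 lb

P_cr ≈ 2.24 kip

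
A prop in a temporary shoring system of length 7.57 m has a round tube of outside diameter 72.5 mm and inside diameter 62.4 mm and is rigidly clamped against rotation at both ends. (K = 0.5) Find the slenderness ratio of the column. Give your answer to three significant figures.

λ ≈ 158

d_o = 72.5 mm, d_i = 62.4 mm
I = π(d_o⁴ − d_i⁴)/64 = π(72.5⁴ − 62.40⁴)/64 = 6.120×10^5 mm⁴
A = 1.070×10^3 mm²;  r_min = √(I/A) = √(6.120×10^5/1.070×10^3) = 23.91 mm
L_e = K·L = 0.5 × 7.57 m = 3.785 m = 3785.0 mm
λ = L_e / r_min = 3785.0 / 23.91 = 158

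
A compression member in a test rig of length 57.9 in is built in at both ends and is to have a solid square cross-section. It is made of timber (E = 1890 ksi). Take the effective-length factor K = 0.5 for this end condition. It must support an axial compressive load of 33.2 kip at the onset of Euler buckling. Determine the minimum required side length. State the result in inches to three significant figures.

a ≈ 2.06 in

L_e = K·L = 0.5 × 57.9 = 28.95 in
Required I = P_cr·L_e²/(π²E) = 3.320×10^4 × 28.95² / (π² × 1.89×10^6) = 1.492 in⁴
Solid square: I = a⁴/12  ⇒  a = (12I)^(1/4) = (12×1.492)^(1/4) = 2.06 in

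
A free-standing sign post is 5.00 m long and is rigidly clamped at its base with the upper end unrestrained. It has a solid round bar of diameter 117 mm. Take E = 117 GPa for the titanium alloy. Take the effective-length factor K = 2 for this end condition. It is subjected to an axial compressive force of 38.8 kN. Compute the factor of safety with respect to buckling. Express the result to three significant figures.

n ≈ 2.74

I = πd⁴/64 = π×117⁴/64 = 9.198×10^6 mm⁴
I = 9.198×10^6 mm⁴ = 9.198×10^-6 m⁴
Effective length L_e = K·L = 2 × 5.00 = 10.00 m
P_cr = π²EI / L_e² = π² × 117×10⁹ × 9.198×10^-6 / 10.00² = 1.062×10^5 N
Factor of safety n = P_cr / P = 106.22 / 38.8 = 2.74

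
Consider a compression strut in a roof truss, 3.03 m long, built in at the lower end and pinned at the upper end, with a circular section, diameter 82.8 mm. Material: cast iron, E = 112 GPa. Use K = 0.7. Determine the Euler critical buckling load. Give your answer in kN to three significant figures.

P_cr ≈ 567 kN

I = πd⁴/64 = π×82.8⁴/64 = 2.307×10^6 mm⁴
I = 2.307×10^6 mm⁴ = 2.307×10^-6 m⁴
Effective length L_e = K·L = 0.7 × 3.03 = 2.121 m
P_cr = π²EI / L_e² = π² × 112×10⁹ × 2.307×10^-6 / 2.121² = 5.669×10^5 N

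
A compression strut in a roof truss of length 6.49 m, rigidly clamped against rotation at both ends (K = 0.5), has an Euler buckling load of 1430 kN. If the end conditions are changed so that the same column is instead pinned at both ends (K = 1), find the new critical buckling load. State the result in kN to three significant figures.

P_cr ∝ 1/K², so P_cr,new = P_cr,old × (K_old/K_new)² = 1430 × (0.5/1)²
= 1430 × 0.2500 = 358 kN

P_cr ≈ 358 kN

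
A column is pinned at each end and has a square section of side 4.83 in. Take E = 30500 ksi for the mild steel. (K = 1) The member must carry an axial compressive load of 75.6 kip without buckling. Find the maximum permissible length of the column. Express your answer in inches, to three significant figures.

L_max ≈ 425 in

I = a⁴/12 = 4.83⁴/12 = 45.35 in⁴
At the buckling limit P_cr = P = 7.560×10^4 lb
From P_cr = π²EI/(K·L)²:  L = (1/K)·√(π²EI/P_cr) = (1/1)·√(π²×3.05×10^7×45.35/7.560×10^4)
L = 425 in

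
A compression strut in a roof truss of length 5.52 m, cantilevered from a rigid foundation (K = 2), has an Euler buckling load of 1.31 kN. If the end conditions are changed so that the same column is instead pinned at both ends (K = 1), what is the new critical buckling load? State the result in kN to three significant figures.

P_cr ∝ 1/K², so P_cr,new = P_cr,old × (K_old/K_new)² = 1.31 × (2/1)²
= 1.31 × 4.000 = 5.24 kN

P_cr ≈ 5.24 kN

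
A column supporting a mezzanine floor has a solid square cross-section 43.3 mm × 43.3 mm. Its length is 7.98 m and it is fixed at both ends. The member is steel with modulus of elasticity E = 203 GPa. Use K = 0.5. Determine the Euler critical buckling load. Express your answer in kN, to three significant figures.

P_cr ≈ 36.9 kN

I = a⁴/12 = 43.3⁴/12 = 2.929×10^5 mm⁴
I = 2.929×10^5 mm⁴ = 2.929×10^-7 m⁴
Effective length L_e = K·L = 0.5 × 7.98 = 3.990 m
P_cr = π²EI / L_e² = π² × 203×10⁹ × 2.929×10^-7 / 3.990² = 3.687×10^4 N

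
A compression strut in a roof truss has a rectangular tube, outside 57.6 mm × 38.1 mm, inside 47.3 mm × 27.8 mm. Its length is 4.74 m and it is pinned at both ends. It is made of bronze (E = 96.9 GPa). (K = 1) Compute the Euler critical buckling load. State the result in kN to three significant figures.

Weak-axis I_min = (h_o·b_o³ − h_i·b_i³)/12 with b_o = 38.1, b_i = 27.80 mm (shorter outer/inner sides).
I_min = (57.6×38.1³ − 47.30×27.80³)/12 = 1.808×10^5 mm⁴
I = 1.808×10^5 mm⁴ = 1.808×10^-7 m⁴
Effective length L_e = K·L = 1 × 4.74 = 4.740 m
P_cr = π²EI / L_e² = π² × 96.9×10⁹ × 1.808×10^-7 / 4.740² = 7.695×10^3 N

P_cr ≈ 7.70 kN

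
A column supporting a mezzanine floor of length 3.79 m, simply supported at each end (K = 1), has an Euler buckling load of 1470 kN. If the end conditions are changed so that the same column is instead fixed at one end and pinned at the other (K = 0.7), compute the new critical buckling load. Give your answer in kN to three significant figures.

P_cr ∝ 1/K², so P_cr,new = P_cr,old × (K_old/K_new)² = 1470 × (1/0.7)²
= 1470 × 2.041 = 3000 kN

P_cr ≈ 3000 kN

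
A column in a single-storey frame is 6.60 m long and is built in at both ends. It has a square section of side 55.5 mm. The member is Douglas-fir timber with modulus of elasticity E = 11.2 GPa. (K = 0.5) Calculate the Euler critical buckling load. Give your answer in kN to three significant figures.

I = a⁴/12 = 55.5⁴/12 = 7.907×10^5 mm⁴
I = 7.907×10^5 mm⁴ = 7.907×10^-7 m⁴
Effective length L_e = K·L = 0.5 × 6.60 = 3.300 m
P_cr = π²EI / L_e² = π² × 11.2×10⁹ × 7.907×10^-7 / 3.300² = 8.026×10^3 N

P_cr ≈ 8.03 kN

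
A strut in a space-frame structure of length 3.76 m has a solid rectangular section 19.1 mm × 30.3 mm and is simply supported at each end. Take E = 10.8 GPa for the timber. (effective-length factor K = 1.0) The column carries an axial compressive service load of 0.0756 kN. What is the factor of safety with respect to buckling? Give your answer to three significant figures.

n ≈ 1.75

Buckling occurs about the weak axis: I_min = h·b³/12 with b = 19.1 mm (the shorter side).
I_min = 30.3×19.1³/12 = 1.759×10^4 mm⁴
I = 1.759×10^4 mm⁴ = 1.759×10^-8 m⁴
Effective length L_e = K·L = 1 × 3.76 = 3.760 m
P_cr = π²EI / L_e² = π² × 10.8×10⁹ × 1.759×10^-8 / 3.760² = 132.7 N
Factor of safety n = P_cr / P = 0.13265 / 0.0756 = 1.75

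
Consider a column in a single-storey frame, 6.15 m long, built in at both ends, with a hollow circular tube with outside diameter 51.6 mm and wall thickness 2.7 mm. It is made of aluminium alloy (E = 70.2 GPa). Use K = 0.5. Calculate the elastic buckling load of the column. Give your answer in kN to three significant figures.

Inner diameter d_i = 51.6 − 2×2.7 = 46.20 mm
I = π(d_o⁴ − d_i⁴)/64 = π(51.6⁴ − 46.20⁴)/64 = 1.244×10^5 mm⁴
I = 1.244×10^5 mm⁴ = 1.244×10^-7 m⁴
Effective length L_e = K·L = 0.5 × 6.15 = 3.075 m
P_cr = π²EI / L_e² = π² × 70.2×10⁹ × 1.244×10^-7 / 3.075² = 9.112×10^3 N

P_cr ≈ 9.11 kN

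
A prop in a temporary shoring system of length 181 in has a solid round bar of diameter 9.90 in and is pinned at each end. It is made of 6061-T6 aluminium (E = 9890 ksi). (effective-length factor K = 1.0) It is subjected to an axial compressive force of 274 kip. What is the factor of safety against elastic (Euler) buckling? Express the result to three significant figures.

n ≈ 5.13

I = πd⁴/64 = π×9.90⁴/64 = 471.5 in⁴
Effective length L_e = K·L = 1 × 181 = 181.0 in
P_cr = π²EI / L_e² = π² × 9890×10³ × 471.5 / 181.0² = 1.405×10^6 lb
Factor of safety n = P_cr / P = 1404.9 / 274 = 5.13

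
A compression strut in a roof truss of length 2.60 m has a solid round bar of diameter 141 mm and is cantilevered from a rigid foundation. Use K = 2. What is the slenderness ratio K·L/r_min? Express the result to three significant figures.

λ ≈ 148

I = πd⁴/64 = π×141⁴/64 = 1.940×10^7 mm⁴
A = 1.561×10^4 mm²;  r_min = √(I/A) = √(1.940×10^7/1.561×10^4) = 35.25 mm
L_e = K·L = 2 × 2.60 m = 5.200 m = 5200.0 mm
λ = L_e / r_min = 5200.0 / 35.25 = 148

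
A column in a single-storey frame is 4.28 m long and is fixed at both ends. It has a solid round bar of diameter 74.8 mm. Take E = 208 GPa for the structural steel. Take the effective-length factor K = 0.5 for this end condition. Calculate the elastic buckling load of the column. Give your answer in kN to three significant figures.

P_cr ≈ 689 kN

I = πd⁴/64 = π×74.8⁴/64 = 1.537×10^6 mm⁴
I = 1.537×10^6 mm⁴ = 1.537×10^-6 m⁴
Effective length L_e = K·L = 0.5 × 4.28 = 2.140 m
P_cr = π²EI / L_e² = π² × 208×10⁹ × 1.537×10^-6 / 2.140² = 6.888×10^5 N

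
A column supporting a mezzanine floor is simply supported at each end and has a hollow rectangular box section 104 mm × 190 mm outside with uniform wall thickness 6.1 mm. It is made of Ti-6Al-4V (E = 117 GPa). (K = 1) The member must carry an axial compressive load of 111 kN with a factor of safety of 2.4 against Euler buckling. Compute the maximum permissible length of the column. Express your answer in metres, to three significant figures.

Inner dimensions: h_i = 190 − 2×6.1 = 177.8 mm, b_i = 104 − 2×6.1 = 91.80 mm
Weak-axis I_min = (h_o·b_o³ − h_i·b_i³)/12 with b_o = 104, b_i = 91.80 mm (shorter outer/inner sides).
I_min = (190×104³ − 177.8×91.80³)/12 = 6.348×10^6 mm⁴
I = 6.348×10^-6 m⁴
Required critical load P_cr = n·P = 2.4 × 111 = 266.4 kN = 2.664×10^5 N
From P_cr = π²EI/(K·L)²:  L = (1/K)·√(π²EI/P_cr) = (1/1)·√(π²×1.17×10^11×6.348×10^-6/2.664×10^5)
L = 5.25 m

L_max ≈ 5.25 m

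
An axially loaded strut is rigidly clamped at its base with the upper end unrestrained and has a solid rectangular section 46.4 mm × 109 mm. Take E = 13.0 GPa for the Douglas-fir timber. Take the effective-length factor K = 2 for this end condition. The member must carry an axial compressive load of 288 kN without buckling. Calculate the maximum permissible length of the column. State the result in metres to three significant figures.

L_max ≈ 0.318 m

Buckling occurs about the weak axis: I_min = h·b³/12 with b = 46.4 mm (the shorter side).
I_min = 109×46.4³/12 = 9.074×10^5 mm⁴
I = 9.074×10^-7 m⁴
At the buckling limit P_cr = P = 2.880×10^5 N
From P_cr = π²EI/(K·L)²:  L = (1/K)·√(π²EI/P_cr) = (1/2)·√(π²×1.30×10^10×9.074×10^-7/2.880×10^5)
L = 0.318 m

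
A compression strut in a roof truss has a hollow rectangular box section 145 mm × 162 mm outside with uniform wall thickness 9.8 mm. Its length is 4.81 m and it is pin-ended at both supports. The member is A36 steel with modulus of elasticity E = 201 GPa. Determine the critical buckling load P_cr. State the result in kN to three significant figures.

Inner dimensions: h_i = 162 − 2×9.8 = 142.4 mm, b_i = 145 − 2×9.8 = 125.4 mm
Weak-axis I_min = (h_o·b_o³ − h_i·b_i³)/12 with b_o = 145, b_i = 125.4 mm (shorter outer/inner sides).
I_min = (162×145³ − 142.4×125.4³)/12 = 1.776×10^7 mm⁴
I = 1.776×10^7 mm⁴ = 1.776×10^-5 m⁴
Effective length L_e = K·L = 1 × 4.81 = 4.810 m
P_cr = π²EI / L_e² = π² × 201×10⁹ × 1.776×10^-5 / 4.810² = 1.522×10^6 N

P_cr ≈ 1520 kN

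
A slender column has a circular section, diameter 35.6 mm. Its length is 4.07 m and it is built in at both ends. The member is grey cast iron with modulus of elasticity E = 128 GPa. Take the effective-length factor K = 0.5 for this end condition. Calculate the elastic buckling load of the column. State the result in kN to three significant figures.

I = πd⁴/64 = π×35.6⁴/64 = 7.884×10^4 mm⁴
I = 7.884×10^4 mm⁴ = 7.884×10^-8 m⁴
Effective length L_e = K·L = 0.5 × 4.07 = 2.035 m
P_cr = π²EI / L_e² = π² × 128×10⁹ × 7.884×10^-8 / 2.035² = 2.405×10^4 N

P_cr ≈ 24.1 kN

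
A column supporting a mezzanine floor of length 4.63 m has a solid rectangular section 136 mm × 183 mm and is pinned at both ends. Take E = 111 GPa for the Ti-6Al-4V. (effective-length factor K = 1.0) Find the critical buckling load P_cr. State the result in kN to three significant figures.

P_cr ≈ 1960 kN

Buckling occurs about the weak axis: I_min = h·b³/12 with b = 136 mm (the shorter side).
I_min = 183×136³/12 = 3.836×10^7 mm⁴
I = 3.836×10^7 mm⁴ = 3.836×10^-5 m⁴
Effective length L_e = K·L = 1 × 4.63 = 4.630 m
P_cr = π²EI / L_e² = π² × 111×10⁹ × 3.836×10^-5 / 4.630² = 1.960×10^6 N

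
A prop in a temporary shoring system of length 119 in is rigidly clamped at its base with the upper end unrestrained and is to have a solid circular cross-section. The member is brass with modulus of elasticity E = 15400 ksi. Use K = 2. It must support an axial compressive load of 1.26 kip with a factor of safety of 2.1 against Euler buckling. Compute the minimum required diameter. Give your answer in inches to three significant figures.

d ≈ 2.12 in

Required P_cr = n·P = 2.1 × 1.26 = 2.646 kip
L_e = K·L = 2 × 119 = 238.0 in
Required I = P_cr·L_e²/(π²E) = 2.646×10^3 × 238.0² / (π² × 1.54×10^7) = 0.9861 in⁴
Solid circle: I = πd⁴/64  ⇒  d = (64I/π)^(1/4) = (64×0.9861/π)^(1/4) = 2.12 in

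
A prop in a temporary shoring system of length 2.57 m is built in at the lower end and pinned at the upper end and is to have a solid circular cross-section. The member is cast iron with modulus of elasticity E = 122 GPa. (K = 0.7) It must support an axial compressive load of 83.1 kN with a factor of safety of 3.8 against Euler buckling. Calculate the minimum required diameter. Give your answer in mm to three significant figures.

d ≈ 64.5 mm

Required P_cr = n·P = 3.8 × 83.1 = 315.8 kN
L_e = K·L = 0.7 × 2.57 = 1.799 m
Required I = P_cr·L_e²/(π²E) = 3.158×10^5 × 1.799² / (π² × 1.22×10^11) = 8.488×10^-7 m⁴
I_req = 8.488×10^5 mm⁴
Solid circle: I = πd⁴/64  ⇒  d = (64I/π)^(1/4) = (64×8.488×10^5/π)^(1/4) = 64.5 mm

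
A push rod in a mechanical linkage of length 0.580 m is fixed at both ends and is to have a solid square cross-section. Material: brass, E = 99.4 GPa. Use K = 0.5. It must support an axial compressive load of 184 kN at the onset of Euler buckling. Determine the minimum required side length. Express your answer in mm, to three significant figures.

a ≈ 20.9 mm

L_e = K·L = 0.5 × 0.580 = 0.2900 m
Required I = P_cr·L_e²/(π²E) = 1.840×10^5 × 0.2900² / (π² × 9.94×10^10) = 1.577×10^-8 m⁴
I_req = 1.577×10^4 mm⁴
Solid square: I = a⁴/12  ⇒  a = (12I)^(1/4) = (12×1.577×10^4)^(1/4) = 20.9 mm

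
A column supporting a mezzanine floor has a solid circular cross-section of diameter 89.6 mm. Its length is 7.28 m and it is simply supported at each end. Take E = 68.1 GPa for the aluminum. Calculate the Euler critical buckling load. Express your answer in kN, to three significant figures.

I = πd⁴/64 = π×89.6⁴/64 = 3.164×10^6 mm⁴
I = 3.164×10^6 mm⁴ = 3.164×10^-6 m⁴
Effective length L_e = K·L = 1 × 7.28 = 7.280 m
P_cr = π²EI / L_e² = π² × 68.1×10⁹ × 3.164×10^-6 / 7.280² = 4.012×10^4 N

P_cr ≈ 40.1 kN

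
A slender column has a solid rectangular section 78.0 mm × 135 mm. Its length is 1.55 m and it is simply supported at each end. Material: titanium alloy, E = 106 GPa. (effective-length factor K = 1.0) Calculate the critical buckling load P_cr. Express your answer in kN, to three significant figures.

P_cr ≈ 2320 kN

Buckling occurs about the weak axis: I_min = h·b³/12 with b = 78.0 mm (the shorter side).
I_min = 135×78.0³/12 = 5.339×10^6 mm⁴
I = 5.339×10^6 mm⁴ = 5.339×10^-6 m⁴
Effective length L_e = K·L = 1 × 1.55 = 1.550 m
P_cr = π²EI / L_e² = π² × 106×10⁹ × 5.339×10^-6 / 1.550² = 2.325×10^6 N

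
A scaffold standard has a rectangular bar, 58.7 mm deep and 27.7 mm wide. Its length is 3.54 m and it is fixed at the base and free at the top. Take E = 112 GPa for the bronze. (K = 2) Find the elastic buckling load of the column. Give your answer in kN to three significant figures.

P_cr ≈ 2.29 kN

Buckling occurs about the weak axis: I_min = h·b³/12 with b = 27.7 mm (the shorter side).
I_min = 58.7×27.7³/12 = 1.040×10^5 mm⁴
I = 1.040×10^5 mm⁴ = 1.040×10^-7 m⁴
Effective length L_e = K·L = 2 × 3.54 = 7.080 m
P_cr = π²EI / L_e² = π² × 112×10⁹ × 1.040×10^-7 / 7.080² = 2.293×10^3 N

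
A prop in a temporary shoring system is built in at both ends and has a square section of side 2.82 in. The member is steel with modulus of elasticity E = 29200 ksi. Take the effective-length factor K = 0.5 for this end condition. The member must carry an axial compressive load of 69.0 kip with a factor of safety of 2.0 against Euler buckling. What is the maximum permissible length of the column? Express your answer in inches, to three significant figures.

L_max ≈ 210 in

I = a⁴/12 = 2.82⁴/12 = 5.270 in⁴
Required critical load P_cr = n·P = 2.0 × 69.0 = 138.0 kip = 1.380×10^5 lb
From P_cr = π²EI/(K·L)²:  L = (1/K)·√(π²EI/P_cr) = (1/0.5)·√(π²×2.92×10^7×5.270/1.380×10^5)
L = 210 in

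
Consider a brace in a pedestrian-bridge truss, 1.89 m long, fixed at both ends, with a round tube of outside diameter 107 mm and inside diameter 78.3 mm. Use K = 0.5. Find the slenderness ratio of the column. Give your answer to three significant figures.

λ ≈ 28.5

d_o = 107 mm, d_i = 78.3 mm
I = π(d_o⁴ − d_i⁴)/64 = π(107⁴ − 78.30⁴)/64 = 4.589×10^6 mm⁴
A = 4.177×10^3 mm²;  r_min = √(I/A) = √(4.589×10^6/4.177×10^3) = 33.15 mm
L_e = K·L = 0.5 × 1.89 m = 0.9450 m = 945.00 mm
λ = L_e / r_min = 945.00 / 33.15 = 28.5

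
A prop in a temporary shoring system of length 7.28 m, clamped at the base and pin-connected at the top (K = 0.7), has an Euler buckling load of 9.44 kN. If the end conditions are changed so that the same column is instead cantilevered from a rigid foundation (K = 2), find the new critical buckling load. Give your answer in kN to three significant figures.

P_cr ≈ 1.16 kN

P_cr ∝ 1/K², so P_cr,new = P_cr,old × (K_old/K_new)² = 9.44 × (0.7/2)²
= 9.44 × 0.1225 = 1.16 kN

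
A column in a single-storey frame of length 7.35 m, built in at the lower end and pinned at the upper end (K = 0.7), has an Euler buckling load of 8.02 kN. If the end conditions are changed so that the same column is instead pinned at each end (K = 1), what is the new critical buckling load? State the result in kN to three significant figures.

P_cr ≈ 3.93 kN

P_cr ∝ 1/K², so P_cr,new = P_cr,old × (K_old/K_new)² = 8.02 × (0.7/1)²
= 8.02 × 0.4900 = 3.93 kN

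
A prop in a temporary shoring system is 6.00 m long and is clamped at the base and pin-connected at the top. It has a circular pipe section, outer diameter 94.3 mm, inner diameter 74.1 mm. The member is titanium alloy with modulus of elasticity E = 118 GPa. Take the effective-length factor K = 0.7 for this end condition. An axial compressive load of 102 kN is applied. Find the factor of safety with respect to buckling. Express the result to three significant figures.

n ≈ 1.55

d_o = 94.3 mm, d_i = 74.1 mm
I = π(d_o⁴ − d_i⁴)/64 = π(94.3⁴ − 74.10⁴)/64 = 2.402×10^6 mm⁴
I = 2.402×10^6 mm⁴ = 2.402×10^-6 m⁴
Effective length L_e = K·L = 0.7 × 6.00 = 4.200 m
P_cr = π²EI / L_e² = π² × 118×10⁹ × 2.402×10^-6 / 4.200² = 1.586×10^5 N
Factor of safety n = P_cr / P = 158.56 / 102 = 1.55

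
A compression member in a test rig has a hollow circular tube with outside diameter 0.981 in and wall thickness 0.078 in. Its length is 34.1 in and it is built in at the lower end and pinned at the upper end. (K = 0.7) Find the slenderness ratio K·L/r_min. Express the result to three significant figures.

λ ≈ 74.5

Inner diameter d_i = 0.981 − 2×0.078 = 0.8250 in
I = π(d_o⁴ − d_i⁴)/64 = π(0.981⁴ − 0.8250⁴)/64 = 2.272×10^-2 in⁴
A = 0.2213 in²;  r_min = √(I/A) = √(2.272×10^-2/0.2213) = 0.3204 in
L_e = K·L = 0.7 × 34.1 = 23.87 in
λ = L_e / r_min = 23.870 / 0.3204 = 74.5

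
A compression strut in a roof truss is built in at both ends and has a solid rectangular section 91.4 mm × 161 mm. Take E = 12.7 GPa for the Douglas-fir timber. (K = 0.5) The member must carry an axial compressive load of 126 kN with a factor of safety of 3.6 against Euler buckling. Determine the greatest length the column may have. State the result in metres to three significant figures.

Buckling occurs about the weak axis: I_min = h·b³/12 with b = 91.4 mm (the shorter side).
I_min = 161×91.4³/12 = 1.024×10^7 mm⁴
I = 1.024×10^-5 m⁴
Required critical load P_cr = n·P = 3.6 × 126 = 453.6 kN = 4.536×10^5 N
From P_cr = π²EI/(K·L)²:  L = (1/K)·√(π²EI/P_cr) = (1/0.5)·√(π²×1.27×10^10×1.024×10^-5/4.536×10^5)
L = 3.37 m

L_max ≈ 3.37 m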